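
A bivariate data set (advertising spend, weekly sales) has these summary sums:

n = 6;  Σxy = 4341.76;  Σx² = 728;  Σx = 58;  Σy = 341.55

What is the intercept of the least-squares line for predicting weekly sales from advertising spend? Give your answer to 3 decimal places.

Sxx = Σx² − (Σx)²/n = 728 − 560.666667 = 167.333333
Sxy = Σxy − (Σx)(Σy)/n = 4341.76 − 3301.65 = 1040.11
b = Sxy/Sxx = 1040.11/167.333333 = 6.215797
a = ȳ − b·x̄ = 56.925 − 6.215797·9.666667 = -3.161036

-3.161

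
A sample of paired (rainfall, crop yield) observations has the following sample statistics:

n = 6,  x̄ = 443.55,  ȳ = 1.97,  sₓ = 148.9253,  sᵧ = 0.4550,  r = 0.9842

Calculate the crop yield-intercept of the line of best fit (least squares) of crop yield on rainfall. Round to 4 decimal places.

0.6363

b = r · sᵧ/sₓ = 0.9842 · 0.455/148.9253 = 0.003007
a = ȳ − b·x̄ = 1.97 − 0.003007·443.55 = 0.636267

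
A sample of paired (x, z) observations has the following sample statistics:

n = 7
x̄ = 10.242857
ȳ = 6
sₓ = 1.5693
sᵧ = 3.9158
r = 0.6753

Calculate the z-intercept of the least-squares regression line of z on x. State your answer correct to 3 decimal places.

-11.260

b = r · sᵧ/sₓ = 0.6753 · 3.9158/1.5693 = 1.685044
a = ȳ − b·x̄ = 6 − 1.685044·10.242857 = -11.259666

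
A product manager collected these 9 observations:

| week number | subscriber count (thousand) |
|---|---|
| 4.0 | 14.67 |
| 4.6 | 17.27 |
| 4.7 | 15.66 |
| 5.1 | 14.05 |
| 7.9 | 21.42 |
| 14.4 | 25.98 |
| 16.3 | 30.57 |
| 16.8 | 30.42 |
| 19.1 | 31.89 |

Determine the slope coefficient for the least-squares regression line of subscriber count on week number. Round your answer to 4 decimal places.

1.1682

n = 9, Σx = 92.9, Σy = 201.93, Σxy = 2445.155, Σx² = 1267.77
Sxx = Σx² − (Σx)²/n = 1267.77 − 958.934444 = 308.835556
Sxy = Σxy − (Σx)(Σy)/n = 2445.155 − 2084.366333 = 360.788667
b = Sxy/Sxx = 360.788667/308.835556 = 1.168223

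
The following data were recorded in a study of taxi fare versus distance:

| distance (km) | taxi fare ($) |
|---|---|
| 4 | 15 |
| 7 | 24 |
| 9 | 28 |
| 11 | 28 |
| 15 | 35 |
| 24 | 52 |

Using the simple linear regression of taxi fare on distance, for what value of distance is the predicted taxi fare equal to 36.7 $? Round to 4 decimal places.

n = 6, Σx = 70, Σy = 182, Σxy = 2561, Σx² = 1068
Sxx = Σx² − (Σx)²/n = 1068 − 816.666667 = 251.333333
Sxy = Σxy − (Σx)(Σy)/n = 2561 − 2123.333333 = 437.666667
b = Sxy/Sxx = 437.666667/251.333333 = 1.741379
a = ȳ − b·x̄ = 30.333333 − 1.741379·11.666667 = 10.017241
Set a + b·x = 36.7: x = (36.7 − 10.017241) / 1.741379 = 15.322772

15.3228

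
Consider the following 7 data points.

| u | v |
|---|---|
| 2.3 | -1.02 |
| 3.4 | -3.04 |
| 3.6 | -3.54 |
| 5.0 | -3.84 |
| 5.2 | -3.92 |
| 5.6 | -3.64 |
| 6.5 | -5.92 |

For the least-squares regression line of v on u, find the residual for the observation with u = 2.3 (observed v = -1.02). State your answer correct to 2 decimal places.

n = 7, Σx = 31.6, Σy = -24.92, Σxy = -123.874, Σx² = 155.46
Sxx = Σx² − (Σx)²/n = 155.46 − 142.651429 = 12.808571
Sxy = Σxy − (Σx)(Σy)/n = -123.874 − (-112.496) = -11.378
b = Sxy/Sxx = -11.378/12.808571 = -0.888311
a = ȳ − b·x̄ = -3.56 − (-0.888311)·4.514286 = 0.450091
ŷ(2.3) = 0.450091 + (-0.888311)·2.3 = -1.593025
residual = y − ŷ = -1.02 − (-1.593025) = 0.573025

0.57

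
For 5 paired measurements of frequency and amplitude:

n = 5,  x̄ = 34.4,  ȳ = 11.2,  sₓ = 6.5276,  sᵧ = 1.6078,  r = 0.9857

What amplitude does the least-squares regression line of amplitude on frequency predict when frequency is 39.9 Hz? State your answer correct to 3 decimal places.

b = r · sᵧ/sₓ = 0.9857 · 1.6078/6.5276 = 0.242786
a = ȳ − b·x̄ = 11.2 − 0.242786·34.4 = 2.848169
ŷ(39.9) = a + b·39.9 = 2.848169 + 0.242786·39.9 = 12.535322

12.535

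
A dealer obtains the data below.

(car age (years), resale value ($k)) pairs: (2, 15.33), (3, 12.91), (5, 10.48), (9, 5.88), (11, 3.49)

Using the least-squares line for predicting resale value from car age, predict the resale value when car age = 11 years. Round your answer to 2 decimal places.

3.33

n = 5, Σx = 30, Σy = 48.09, Σxy = 213.1, Σx² = 240
Sxx = Σx² − (Σx)²/n = 240 − 180 = 60
Sxy = Σxy − (Σx)(Σy)/n = 213.1 − 288.54 = -75.44
b = Sxy/Sxx = -75.44/60 = -1.257333
a = ȳ − b·x̄ = 9.618 − (-1.257333)·6 = 17.162
ŷ(11) = a + b·11 = 17.162 + (-1.257333)·11 = 3.331333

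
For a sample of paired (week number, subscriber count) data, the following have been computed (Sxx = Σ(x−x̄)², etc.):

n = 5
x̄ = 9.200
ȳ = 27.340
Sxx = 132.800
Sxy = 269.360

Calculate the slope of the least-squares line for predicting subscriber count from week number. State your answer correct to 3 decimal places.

b = Sxy/Sxx = 269.36/132.8 = 2.028313

2.028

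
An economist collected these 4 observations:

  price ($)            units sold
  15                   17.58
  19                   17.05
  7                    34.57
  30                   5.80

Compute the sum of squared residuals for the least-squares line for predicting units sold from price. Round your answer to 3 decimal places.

31.594

n = 4, Σx = 71, Σy = 75, Σxy = 1003.64, Σx² = 1535, Σy² = 1828.4838
Sxx = Σx² − (Σx)²/n = 1535 − 1260.25 = 274.75
Sxy = Σxy − (Σx)(Σy)/n = 1003.64 − 1331.25 = -327.61
Syy = Σy² − (Σy)²/n = 1828.4838 − 1406.25 = 422.2338
b = Sxy/Sxx = -327.61/274.75 = -1.192393
SSE = Syy − b·Sxy = 422.2338 − (-1.192393)·(-327.61) = 31.593902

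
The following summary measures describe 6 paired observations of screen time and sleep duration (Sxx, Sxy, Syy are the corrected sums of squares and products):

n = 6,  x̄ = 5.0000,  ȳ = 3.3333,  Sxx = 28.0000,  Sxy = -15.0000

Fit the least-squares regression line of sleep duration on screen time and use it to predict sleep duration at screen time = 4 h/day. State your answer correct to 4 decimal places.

3.8690

b = Sxy/Sxx = -15/28 = -0.535714
a = ȳ − b·x̄ = 3.3333 − (-0.535714)·5 = 6.011871
ŷ(4) = a + b·4 = 6.011871 + (-0.535714)·4 = 3.869014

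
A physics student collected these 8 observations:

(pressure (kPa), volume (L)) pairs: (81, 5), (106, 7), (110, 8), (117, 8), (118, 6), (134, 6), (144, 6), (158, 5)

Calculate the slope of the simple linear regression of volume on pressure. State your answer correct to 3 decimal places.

n = 8, Σx = 968, Σy = 51, Σxy = 6129, Σx² = 121166
Sxx = Σx² − (Σx)²/n = 121166 − 117128 = 4038
Sxy = Σxy − (Σx)(Σy)/n = 6129 − 6171 = -42
b = Sxy/Sxx = -42/4038 = -0.010401

-0.010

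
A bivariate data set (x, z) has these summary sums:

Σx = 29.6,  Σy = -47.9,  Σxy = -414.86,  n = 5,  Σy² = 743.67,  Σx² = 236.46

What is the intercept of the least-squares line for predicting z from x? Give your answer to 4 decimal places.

3.1143

Sxx = Σx² − (Σx)²/n = 236.46 − 175.232 = 61.228
Sxy = Σxy − (Σx)(Σy)/n = -414.86 − (-283.568) = -131.292
b = Sxy/Sxx = -131.292/61.228 = -2.144313
a = ȳ − b·x̄ = -9.58 − (-2.144313)·5.92 = 3.114333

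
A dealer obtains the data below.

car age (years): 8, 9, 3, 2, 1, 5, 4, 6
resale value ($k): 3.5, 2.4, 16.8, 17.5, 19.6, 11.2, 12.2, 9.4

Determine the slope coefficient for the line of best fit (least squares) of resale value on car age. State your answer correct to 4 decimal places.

-2.2351

n = 8, Σx = 38, Σy = 92.6, Σxy = 315.8, Σx² = 236
Sxx = Σx² − (Σx)²/n = 236 − 180.5 = 55.5
Sxy = Σxy − (Σx)(Σy)/n = 315.8 − 439.85 = -124.05
b = Sxy/Sxx = -124.05/55.5 = -2.235135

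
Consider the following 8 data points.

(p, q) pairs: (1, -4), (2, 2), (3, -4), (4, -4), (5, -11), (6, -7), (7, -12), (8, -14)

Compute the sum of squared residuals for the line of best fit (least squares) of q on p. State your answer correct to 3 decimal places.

n = 8, Σx = 36, Σy = -54, Σxy = -321, Σx² = 204, Σy² = 562
Sxx = Σx² − (Σx)²/n = 204 − 162 = 42
Sxy = Σxy − (Σx)(Σy)/n = -321 − (-243) = -78
Syy = Σy² − (Σy)²/n = 562 − 364.5 = 197.5
b = Sxy/Sxx = -78/42 = -1.857143
SSE = Syy − b·Sxy = 197.5 − (-1.857143)·(-78) = 52.642857

52.643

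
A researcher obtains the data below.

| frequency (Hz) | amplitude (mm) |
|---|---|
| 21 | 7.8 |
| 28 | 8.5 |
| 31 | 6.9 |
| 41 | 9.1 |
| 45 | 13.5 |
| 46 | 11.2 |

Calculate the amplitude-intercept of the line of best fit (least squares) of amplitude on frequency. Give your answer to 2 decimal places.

2.84

n = 6, Σx = 212, Σy = 57, Σxy = 2111.5, Σx² = 8008
Sxx = Σx² − (Σx)²/n = 8008 − 7490.666667 = 517.333333
Sxy = Σxy − (Σx)(Σy)/n = 2111.5 − 2014 = 97.5
b = Sxy/Sxx = 97.5/517.333333 = 0.188466
a = ȳ − b·x̄ = 9.5 − 0.188466·35.333333 = 2.840851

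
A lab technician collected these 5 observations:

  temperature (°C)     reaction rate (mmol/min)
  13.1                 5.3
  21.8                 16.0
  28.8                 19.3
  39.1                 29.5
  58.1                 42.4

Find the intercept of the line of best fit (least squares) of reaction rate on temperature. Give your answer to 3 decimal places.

-3.467

n = 5, Σx = 160.9, Σy = 112.5, Σxy = 4590.96, Σx² = 6380.71
Sxx = Σx² − (Σx)²/n = 6380.71 − 5177.762 = 1202.948
Sxy = Σxy − (Σx)(Σy)/n = 4590.96 − 3620.25 = 970.71
b = Sxy/Sxx = 970.71/1202.948 = 0.806943
a = ȳ − b·x̄ = 22.5 − 0.806943·32.18 = -3.467413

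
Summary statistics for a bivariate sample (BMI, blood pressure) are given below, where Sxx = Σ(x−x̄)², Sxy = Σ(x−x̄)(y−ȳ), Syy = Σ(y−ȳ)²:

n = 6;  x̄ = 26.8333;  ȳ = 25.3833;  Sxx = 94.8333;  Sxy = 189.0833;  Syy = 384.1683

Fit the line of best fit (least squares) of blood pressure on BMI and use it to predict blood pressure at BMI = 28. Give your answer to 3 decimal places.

b = Sxy/Sxx = 189.0833/94.8333 = 1.993849
a = ȳ − b·x̄ = 25.3833 − 1.993849·26.8333 = -28.118254
ŷ(28) = a + b·28 = -28.118254 + 1.993849·28 = 27.709524

27.710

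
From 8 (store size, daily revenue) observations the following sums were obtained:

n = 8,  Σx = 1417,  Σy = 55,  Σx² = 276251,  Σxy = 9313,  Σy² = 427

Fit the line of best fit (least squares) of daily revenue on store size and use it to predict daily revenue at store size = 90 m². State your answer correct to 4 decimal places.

Sxx = Σx² − (Σx)²/n = 276251 − 250986.125 = 25264.875
Sxy = Σxy − (Σx)(Σy)/n = 9313 − 9741.875 = -428.875
b = Sxy/Sxx = -428.875/25264.875 = -0.016975
a = ȳ − b·x̄ = 6.875 − (-0.016975)·177.125 = 9.881723
ŷ(90) = a + b·90 = 9.881723 + (-0.016975)·90 = 8.353960

8.3540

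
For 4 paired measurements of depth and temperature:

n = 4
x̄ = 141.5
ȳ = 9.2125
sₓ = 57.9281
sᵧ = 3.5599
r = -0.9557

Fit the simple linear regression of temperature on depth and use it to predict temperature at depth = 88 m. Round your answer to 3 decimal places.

12.355

b = r · sᵧ/sₓ = -0.9557 · 3.5599/57.9281 = -0.058731
a = ȳ − b·x̄ = 9.2125 − (-0.058731)·141.5 = 17.522988
ŷ(88) = a + b·88 = 17.522988 + (-0.058731)·88 = 12.354628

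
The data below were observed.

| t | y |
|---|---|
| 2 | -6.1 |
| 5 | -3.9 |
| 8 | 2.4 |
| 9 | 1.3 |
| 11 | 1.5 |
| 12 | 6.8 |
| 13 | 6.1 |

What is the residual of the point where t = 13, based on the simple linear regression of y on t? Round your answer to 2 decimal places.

-0.12

n = 7, Σx = 60, Σy = 8.1, Σxy = 176.6, Σx² = 608
Sxx = Σx² − (Σx)²/n = 608 − 514.285714 = 93.714286
Sxy = Σxy − (Σx)(Σy)/n = 176.6 − 69.428571 = 107.171429
b = Sxy/Sxx = 107.171429/93.714286 = 1.143598
a = ȳ − b·x̄ = 1.157143 − 1.143598·8.571429 = -8.645122
ŷ(13) = -8.645122 + 1.143598·13 = 6.221646
residual = y − ŷ = 6.1 − 6.221646 = -0.121646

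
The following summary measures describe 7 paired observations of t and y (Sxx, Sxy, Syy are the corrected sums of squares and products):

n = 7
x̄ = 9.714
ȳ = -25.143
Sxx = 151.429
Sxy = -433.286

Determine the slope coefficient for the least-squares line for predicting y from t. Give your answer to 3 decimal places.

-2.861

b = Sxy/Sxx = -433.286/151.429 = -2.861315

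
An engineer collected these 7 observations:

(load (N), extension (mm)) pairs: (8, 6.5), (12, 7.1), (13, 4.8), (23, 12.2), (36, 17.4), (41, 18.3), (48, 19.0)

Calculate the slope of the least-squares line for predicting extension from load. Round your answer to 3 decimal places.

n = 7, Σx = 181, Σy = 85.3, Σxy = 2768.9, Σx² = 6187
Sxx = Σx² − (Σx)²/n = 6187 − 4680.142857 = 1506.857143
Sxy = Σxy − (Σx)(Σy)/n = 2768.9 − 2205.614286 = 563.285714
b = Sxy/Sxx = 563.285714/1506.857143 = 0.373815

0.374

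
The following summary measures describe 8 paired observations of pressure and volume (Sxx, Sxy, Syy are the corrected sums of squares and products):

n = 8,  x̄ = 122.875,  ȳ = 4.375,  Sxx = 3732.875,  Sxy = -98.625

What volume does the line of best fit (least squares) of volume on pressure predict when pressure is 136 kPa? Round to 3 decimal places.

4.028

b = Sxy/Sxx = -98.625/3732.875 = -0.026421
a = ȳ − b·x̄ = 4.375 − (-0.026421)·122.875 = 7.621438
ŷ(136) = a + b·136 = 7.621438 + (-0.026421)·136 = 4.028229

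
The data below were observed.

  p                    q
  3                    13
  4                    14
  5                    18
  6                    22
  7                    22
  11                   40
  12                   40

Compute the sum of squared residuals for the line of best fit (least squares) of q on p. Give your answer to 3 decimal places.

n = 7, Σx = 48, Σy = 169, Σxy = 1391, Σx² = 400, Σy² = 4857
Sxx = Σx² − (Σx)²/n = 400 − 329.142857 = 70.857143
Sxy = Σxy − (Σx)(Σy)/n = 1391 − 1158.857143 = 232.142857
Syy = Σy² − (Σy)²/n = 4857 − 4080.142857 = 776.857143
b = Sxy/Sxx = 232.142857/70.857143 = 3.276210
SSE = Syy − b·Sxy = 776.857143 − 3.276210·232.142857 = 16.308468

16.308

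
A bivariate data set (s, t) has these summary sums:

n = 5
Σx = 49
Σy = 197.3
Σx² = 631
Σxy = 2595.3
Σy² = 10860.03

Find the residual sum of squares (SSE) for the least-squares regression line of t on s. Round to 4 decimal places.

Sxx = Σx² − (Σx)²/n = 631 − 480.2 = 150.8
Sxy = Σxy − (Σx)(Σy)/n = 2595.3 − 1933.54 = 661.76
Syy = Σy² − (Σy)²/n = 10860.03 − 7785.458 = 3074.572
b = Sxy/Sxx = 661.76/150.8 = 4.388329
SSE = Syy − b·Sxy = 3074.572 − 4.388329·661.76 = 170.551459

170.5515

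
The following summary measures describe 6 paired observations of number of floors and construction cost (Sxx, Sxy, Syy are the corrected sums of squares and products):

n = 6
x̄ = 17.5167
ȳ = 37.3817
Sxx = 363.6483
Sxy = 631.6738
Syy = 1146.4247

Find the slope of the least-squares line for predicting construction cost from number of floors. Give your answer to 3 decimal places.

1.737

b = Sxy/Sxx = 631.6738/363.6483 = 1.737046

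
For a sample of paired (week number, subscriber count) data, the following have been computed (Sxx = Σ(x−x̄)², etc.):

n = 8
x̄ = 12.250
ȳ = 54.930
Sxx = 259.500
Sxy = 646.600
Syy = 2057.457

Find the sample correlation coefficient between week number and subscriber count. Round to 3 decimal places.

0.885

r = Sxy/√(Sxx·Syy) = 646.6/√(533910.0915) = 646.6/730.691516 = 0.884915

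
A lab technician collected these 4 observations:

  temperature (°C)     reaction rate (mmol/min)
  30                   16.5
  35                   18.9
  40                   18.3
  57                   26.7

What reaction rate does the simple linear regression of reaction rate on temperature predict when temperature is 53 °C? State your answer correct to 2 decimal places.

n = 4, Σx = 162, Σy = 80.4, Σxy = 3410.4, Σx² = 6974
Sxx = Σx² − (Σx)²/n = 6974 − 6561 = 413
Sxy = Σxy − (Σx)(Σy)/n = 3410.4 − 3256.2 = 154.2
b = Sxy/Sxx = 154.2/413 = 0.373366
a = ȳ − b·x̄ = 20.1 − 0.373366·40.5 = 4.978692
ŷ(53) = a + b·53 = 4.978692 + 0.373366·53 = 24.767070

24.77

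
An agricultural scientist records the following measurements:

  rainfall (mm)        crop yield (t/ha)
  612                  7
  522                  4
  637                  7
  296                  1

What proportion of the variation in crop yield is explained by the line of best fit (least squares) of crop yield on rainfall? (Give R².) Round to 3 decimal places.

n = 4, Σx = 2067, Σy = 19, Σxy = 11127, Σx² = 1140413, Σy² = 115
Sxx = Σx² − (Σx)²/n = 1140413 − 1068122.25 = 72290.75
Sxy = Σxy − (Σx)(Σy)/n = 11127 − 9818.25 = 1308.75
Syy = Σy² − (Σy)²/n = 115 − 90.25 = 24.75
R² = Sxy²/(Sxx·Syy) = (1308.75)²/(72290.75·24.75) = 0.957316

0.957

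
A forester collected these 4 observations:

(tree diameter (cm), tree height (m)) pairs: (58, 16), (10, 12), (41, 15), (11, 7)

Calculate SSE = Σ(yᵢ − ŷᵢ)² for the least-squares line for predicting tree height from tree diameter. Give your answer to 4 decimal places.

n = 4, Σx = 120, Σy = 50, Σxy = 1740, Σx² = 5266, Σy² = 674
Sxx = Σx² − (Σx)²/n = 5266 − 3600 = 1666
Sxy = Σxy − (Σx)(Σy)/n = 1740 − 1500 = 240
Syy = Σy² − (Σy)²/n = 674 − 625 = 49
b = Sxy/Sxx = 240/1666 = 0.144058
SSE = Syy − b·Sxy = 49 − 0.144058·240 = 14.426170

14.4262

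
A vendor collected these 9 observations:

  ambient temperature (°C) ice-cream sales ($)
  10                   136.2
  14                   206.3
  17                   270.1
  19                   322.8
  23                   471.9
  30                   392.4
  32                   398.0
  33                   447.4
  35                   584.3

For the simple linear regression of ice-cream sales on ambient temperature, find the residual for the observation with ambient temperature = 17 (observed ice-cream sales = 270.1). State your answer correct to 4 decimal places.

1.7774

n = 9, Σx = 213, Σy = 3229.4, Σxy = 85551.5, Σx² = 5713
Sxx = Σx² − (Σx)²/n = 5713 − 5041 = 672
Sxy = Σxy − (Σx)(Σy)/n = 85551.5 − 76429.133333 = 9122.366667
b = Sxy/Sxx = 9122.366667/672 = 13.574950
a = ȳ − b·x̄ = 358.822222 − 13.574950·23.666667 = 37.548396
ŷ(17) = 37.548396 + 13.574950·17 = 268.322553
residual = y − ŷ = 270.1 − 268.322553 = 1.777447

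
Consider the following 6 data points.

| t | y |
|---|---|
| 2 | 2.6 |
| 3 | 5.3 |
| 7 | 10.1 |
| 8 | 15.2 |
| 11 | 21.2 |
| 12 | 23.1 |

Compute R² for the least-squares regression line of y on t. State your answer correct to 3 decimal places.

0.978

n = 6, Σx = 43, Σy = 77.5, Σxy = 723.8, Σx² = 391, Σy² = 1350.95
Sxx = Σx² − (Σx)²/n = 391 − 308.166667 = 82.833333
Sxy = Σxy − (Σx)(Σy)/n = 723.8 − 555.416667 = 168.383333
Syy = Σy² − (Σy)²/n = 1350.95 − 1001.041667 = 349.908333
R² = Sxy²/(Sxx·Syy) = (168.383333)²/(82.833333·349.908333) = 0.978225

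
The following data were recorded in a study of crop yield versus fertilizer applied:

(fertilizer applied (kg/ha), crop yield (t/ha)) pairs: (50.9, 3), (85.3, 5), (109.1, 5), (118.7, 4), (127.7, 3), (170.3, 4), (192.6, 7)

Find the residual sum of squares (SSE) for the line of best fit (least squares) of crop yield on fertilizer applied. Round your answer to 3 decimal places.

8.004

n = 7, Σx = 854.6, Σy = 31, Σxy = 4012, Σx² = 118263.54, Σy² = 149
Sxx = Σx² − (Σx)²/n = 118263.54 − 104334.451429 = 13929.088571
Sxy = Σxy − (Σx)(Σy)/n = 4012 − 3784.657143 = 227.342857
Syy = Σy² − (Σy)²/n = 149 − 137.285714 = 11.714286
b = Sxy/Sxx = 227.342857/13929.088571 = 0.016321
SSE = Syy − b·Sxy = 11.714286 − 0.016321·227.342857 = 8.003722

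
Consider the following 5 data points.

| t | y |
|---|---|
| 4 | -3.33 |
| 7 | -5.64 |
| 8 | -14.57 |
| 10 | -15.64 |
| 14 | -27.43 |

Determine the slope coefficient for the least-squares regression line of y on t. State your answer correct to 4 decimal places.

n = 5, Σx = 43, Σy = -66.61, Σxy = -709.78, Σx² = 425
Sxx = Σx² − (Σx)²/n = 425 − 369.8 = 55.2
Sxy = Σxy − (Σx)(Σy)/n = -709.78 − (-572.846) = -136.934
b = Sxy/Sxx = -136.934/55.2 = -2.480688

-2.4807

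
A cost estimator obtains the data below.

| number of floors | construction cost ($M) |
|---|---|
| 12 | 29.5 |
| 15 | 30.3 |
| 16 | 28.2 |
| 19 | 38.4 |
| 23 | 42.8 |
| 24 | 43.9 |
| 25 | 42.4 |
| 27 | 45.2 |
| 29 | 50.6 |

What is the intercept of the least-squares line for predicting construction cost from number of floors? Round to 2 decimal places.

n = 9, Σx = 190, Σy = 351.3, Σxy = 7775.1, Σx² = 4286
Sxx = Σx² − (Σx)²/n = 4286 − 4011.111111 = 274.888889
Sxy = Σxy − (Σx)(Σy)/n = 7775.1 − 7416.333333 = 358.766667
b = Sxy/Sxx = 358.766667/274.888889 = 1.305133
a = ȳ − b·x̄ = 39.033333 − 1.305133·21.111111 = 11.480517

11.48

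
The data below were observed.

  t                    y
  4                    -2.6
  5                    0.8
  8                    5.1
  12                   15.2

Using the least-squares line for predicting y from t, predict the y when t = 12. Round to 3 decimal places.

14.759

n = 4, Σx = 29, Σy = 18.5, Σxy = 216.8, Σx² = 249
Sxx = Σx² − (Σx)²/n = 249 − 210.25 = 38.75
Sxy = Σxy − (Σx)(Σy)/n = 216.8 − 134.125 = 82.675
b = Sxy/Sxx = 82.675/38.75 = 2.133548
a = ȳ − b·x̄ = 4.625 − 2.133548·7.25 = -10.843226
ŷ(12) = a + b·12 = -10.843226 + 2.133548·12 = 14.759355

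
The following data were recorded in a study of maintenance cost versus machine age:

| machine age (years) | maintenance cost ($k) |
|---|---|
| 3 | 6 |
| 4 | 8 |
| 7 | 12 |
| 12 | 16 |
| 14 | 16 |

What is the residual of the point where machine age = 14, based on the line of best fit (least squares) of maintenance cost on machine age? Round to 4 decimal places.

n = 5, Σx = 40, Σy = 58, Σxy = 550, Σx² = 414
Sxx = Σx² − (Σx)²/n = 414 − 320 = 94
Sxy = Σxy − (Σx)(Σy)/n = 550 − 464 = 86
b = Sxy/Sxx = 86/94 = 0.914894
a = ȳ − b·x̄ = 11.6 − 0.914894·8 = 4.280851
ŷ(14) = 4.280851 + 0.914894·14 = 17.089362
residual = y − ŷ = 16 − 17.089362 = -1.089362

-1.0894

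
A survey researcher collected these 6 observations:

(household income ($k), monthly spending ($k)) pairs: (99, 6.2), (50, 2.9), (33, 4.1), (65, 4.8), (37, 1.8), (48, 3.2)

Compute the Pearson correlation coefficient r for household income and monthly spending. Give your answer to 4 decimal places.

0.8207

n = 6, Σx = 332, Σy = 23, Σxy = 1426.3, Σx² = 21288, Σy² = 100.18
Sxx = Σx² − (Σx)²/n = 21288 − 18370.666667 = 2917.333333
Sxy = Σxy − (Σx)(Σy)/n = 1426.3 − 1272.666667 = 153.633333
Syy = Σy² − (Σy)²/n = 100.18 − 88.166667 = 12.013333
r = Sxy/√(Sxx·Syy) = 153.633333/√(35046.897778) = 153.633333/187.208167 = 0.820655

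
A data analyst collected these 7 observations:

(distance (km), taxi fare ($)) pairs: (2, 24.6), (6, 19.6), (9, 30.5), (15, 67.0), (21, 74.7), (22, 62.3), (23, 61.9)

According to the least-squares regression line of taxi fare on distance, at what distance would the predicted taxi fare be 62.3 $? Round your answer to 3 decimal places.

n = 7, Σx = 98, Σy = 340.6, Σxy = 5809.3, Σx² = 1800
Sxx = Σx² − (Σx)²/n = 1800 − 1372 = 428
Sxy = Σxy − (Σx)(Σy)/n = 5809.3 − 4768.4 = 1040.9
b = Sxy/Sxx = 1040.9/428 = 2.432009
a = ȳ − b·x̄ = 48.657143 − 2.432009·14 = 14.609012
Set a + b·x = 62.3: x = (62.3 − 14.609012) / 2.432009 = 19.609706

19.610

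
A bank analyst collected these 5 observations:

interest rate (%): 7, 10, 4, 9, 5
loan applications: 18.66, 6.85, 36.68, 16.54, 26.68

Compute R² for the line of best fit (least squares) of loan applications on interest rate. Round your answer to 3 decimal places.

0.920

n = 5, Σx = 35, Σy = 105.41, Σxy = 628.1, Σx² = 271, Σy² = 2725.9345
Sxx = Σx² − (Σx)²/n = 271 − 245 = 26
Sxy = Σxy − (Σx)(Σy)/n = 628.1 − 737.87 = -109.77
Syy = Σy² − (Σy)²/n = 2725.9345 − 2222.25362 = 503.68088
R² = Sxy²/(Sxx·Syy) = (-109.77)²/(26·503.68088) = 0.920107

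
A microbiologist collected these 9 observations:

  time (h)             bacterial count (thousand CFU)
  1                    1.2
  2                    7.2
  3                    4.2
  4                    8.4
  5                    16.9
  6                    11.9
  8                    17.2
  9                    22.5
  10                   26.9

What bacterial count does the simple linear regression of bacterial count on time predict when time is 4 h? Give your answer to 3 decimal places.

n = 9, Σx = 48, Σy = 116.4, Σxy = 826.8, Σx² = 336
Sxx = Σx² − (Σx)²/n = 336 − 256 = 80
Sxy = Σxy − (Σx)(Σy)/n = 826.8 − 620.8 = 206
b = Sxy/Sxx = 206/80 = 2.575
a = ȳ − b·x̄ = 12.933333 − 2.575·5.333333 = -0.8
ŷ(4) = a + b·4 = -0.8 + 2.575·4 = 9.5

9.500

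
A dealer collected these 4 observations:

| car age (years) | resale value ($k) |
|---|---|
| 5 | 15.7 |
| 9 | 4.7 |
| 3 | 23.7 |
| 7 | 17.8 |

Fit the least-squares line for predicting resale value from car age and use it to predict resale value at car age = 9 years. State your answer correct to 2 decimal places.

n = 4, Σx = 24, Σy = 61.9, Σxy = 316.5, Σx² = 164
Sxx = Σx² − (Σx)²/n = 164 − 144 = 20
Sxy = Σxy − (Σx)(Σy)/n = 316.5 − 371.4 = -54.9
b = Sxy/Sxx = -54.9/20 = -2.745
a = ȳ − b·x̄ = 15.475 − (-2.745)·6 = 31.945
ŷ(9) = a + b·9 = 31.945 + (-2.745)·9 = 7.24

7.24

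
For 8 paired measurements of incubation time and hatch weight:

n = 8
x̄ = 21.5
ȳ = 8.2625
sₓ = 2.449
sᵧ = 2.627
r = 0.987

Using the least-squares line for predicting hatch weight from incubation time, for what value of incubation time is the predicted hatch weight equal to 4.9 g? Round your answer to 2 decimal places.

18.32

b = r · sᵧ/sₓ = 0.987 · 2.627/2.449 = 1.058738
a = ȳ − b·x̄ = 8.2625 − 1.058738·21.5 = -14.500364
Set a + b·x = 4.9: x = (4.9 − (-14.500364)) / 1.058738 = 18.324049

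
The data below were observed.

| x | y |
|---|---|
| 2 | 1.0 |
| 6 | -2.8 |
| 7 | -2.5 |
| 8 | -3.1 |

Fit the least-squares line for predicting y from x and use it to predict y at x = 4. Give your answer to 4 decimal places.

n = 4, Σx = 23, Σy = -7.4, Σxy = -57.1, Σx² = 153
Sxx = Σx² − (Σx)²/n = 153 − 132.25 = 20.75
Sxy = Σxy − (Σx)(Σy)/n = -57.1 − (-42.55) = -14.55
b = Sxy/Sxx = -14.55/20.75 = -0.701205
a = ȳ − b·x̄ = -1.85 − (-0.701205)·5.75 = 2.181928
ŷ(4) = a + b·4 = 2.181928 + (-0.701205)·4 = -0.622892

-0.6229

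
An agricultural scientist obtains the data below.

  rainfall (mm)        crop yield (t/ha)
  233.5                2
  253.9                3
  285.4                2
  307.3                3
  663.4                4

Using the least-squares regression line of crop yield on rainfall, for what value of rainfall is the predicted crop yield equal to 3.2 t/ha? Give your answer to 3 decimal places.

n = 5, Σx = 1743.5, Σy = 14, Σxy = 5375, Σx² = 734973.47
Sxx = Σx² − (Σx)²/n = 734973.47 − 607958.45 = 127015.02
Sxy = Σxy − (Σx)(Σy)/n = 5375 − 4881.8 = 493.2
b = Sxy/Sxx = 493.2/127015.02 = 0.003883
a = ȳ − b·x̄ = 2.8 − 0.003883·348.7 = 1.445996
Set a + b·x = 3.2: x = (3.2 − 1.445996) / 0.003883 = 451.712993

451.713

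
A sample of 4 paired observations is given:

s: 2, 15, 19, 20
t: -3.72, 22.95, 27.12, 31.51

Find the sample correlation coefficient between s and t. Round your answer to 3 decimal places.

n = 4, Σx = 56, Σy = 77.86, Σxy = 1482.29, Σx² = 990, Σy² = 2268.9154
Sxx = Σx² − (Σx)²/n = 990 − 784 = 206
Sxy = Σxy − (Σx)(Σy)/n = 1482.29 − 1090.04 = 392.25
Syy = Σy² − (Σy)²/n = 2268.9154 − 1515.5449 = 753.3705
r = Sxy/√(Sxx·Syy) = 392.25/√(155194.323) = 392.25/393.947107 = 0.995692

0.996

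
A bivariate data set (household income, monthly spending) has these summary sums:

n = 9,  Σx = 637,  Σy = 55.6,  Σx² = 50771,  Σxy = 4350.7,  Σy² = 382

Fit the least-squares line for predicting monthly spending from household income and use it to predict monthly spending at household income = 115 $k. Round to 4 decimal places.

Sxx = Σx² − (Σx)²/n = 50771 − 45085.444444 = 5685.555556
Sxy = Σxy − (Σx)(Σy)/n = 4350.7 − 3935.244444 = 415.455556
b = Sxy/Sxx = 415.455556/5685.555556 = 0.073072
a = ȳ − b·x̄ = 6.177778 − 0.073072·70.777778 = 1.005896
ŷ(115) = a + b·115 = 1.005896 + 0.073072·115 = 9.409189

9.4092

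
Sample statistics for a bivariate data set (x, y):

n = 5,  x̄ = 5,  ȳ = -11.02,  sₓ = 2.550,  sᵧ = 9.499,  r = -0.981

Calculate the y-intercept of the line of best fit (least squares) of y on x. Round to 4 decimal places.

7.2516

b = r · sᵧ/sₓ = -0.981 · 9.499/2.55 = -3.654321
a = ȳ − b·x̄ = -11.02 − (-3.654321)·5 = 7.251606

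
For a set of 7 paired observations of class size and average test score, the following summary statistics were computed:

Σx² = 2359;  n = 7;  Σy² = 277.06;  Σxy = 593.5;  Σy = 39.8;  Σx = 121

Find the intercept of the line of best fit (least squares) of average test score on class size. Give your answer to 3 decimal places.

11.792

Sxx = Σx² − (Σx)²/n = 2359 − 2091.571429 = 267.428571
Sxy = Σxy − (Σx)(Σy)/n = 593.5 − 687.971429 = -94.471429
b = Sxy/Sxx = -94.471429/267.428571 = -0.353259
a = ȳ − b·x̄ = 5.685714 − (-0.353259)·17.285714 = 11.792041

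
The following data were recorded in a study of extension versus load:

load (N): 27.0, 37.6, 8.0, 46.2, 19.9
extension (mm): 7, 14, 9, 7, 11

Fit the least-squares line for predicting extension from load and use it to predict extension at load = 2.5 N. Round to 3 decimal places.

9.652

n = 5, Σx = 138.7, Σy = 48, Σxy = 1329.7, Σx² = 4737.21
Sxx = Σx² − (Σx)²/n = 4737.21 − 3847.538 = 889.672
Sxy = Σxy − (Σx)(Σy)/n = 1329.7 − 1331.52 = -1.82
b = Sxy/Sxx = -1.82/889.672 = -0.002046
a = ȳ − b·x̄ = 9.6 − (-0.002046)·27.74 = 9.656748
ŷ(2.5) = a + b·2.5 = 9.656748 + (-0.002046)·2.5 = 9.651633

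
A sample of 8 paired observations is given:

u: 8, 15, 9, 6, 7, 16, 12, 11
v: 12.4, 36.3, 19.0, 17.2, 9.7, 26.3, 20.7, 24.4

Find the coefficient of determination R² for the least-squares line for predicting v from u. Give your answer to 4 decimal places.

n = 8, Σx = 84, Σy = 166, Σxy = 1923.4, Σx² = 976, Σy² = 3937.92
Sxx = Σx² − (Σx)²/n = 976 − 882 = 94
Sxy = Σxy − (Σx)(Σy)/n = 1923.4 − 1743 = 180.4
Syy = Σy² − (Σy)²/n = 3937.92 − 3444.5 = 493.42
R² = Sxy²/(Sxx·Syy) = (180.4)²/(94·493.42) = 0.701663

0.7017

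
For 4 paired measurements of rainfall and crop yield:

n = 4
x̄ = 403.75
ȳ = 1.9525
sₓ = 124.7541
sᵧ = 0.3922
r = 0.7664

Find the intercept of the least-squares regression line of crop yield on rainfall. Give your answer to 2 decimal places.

0.98

b = r · sᵧ/sₓ = 0.7664 · 0.3922/124.7541 = 0.002409
a = ȳ − b·x̄ = 1.9525 − 0.002409·403.75 = 0.979706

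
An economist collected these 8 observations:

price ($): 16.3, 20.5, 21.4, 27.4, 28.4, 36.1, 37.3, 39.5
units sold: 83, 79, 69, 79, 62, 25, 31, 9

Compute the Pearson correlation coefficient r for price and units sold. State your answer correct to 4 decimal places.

n = 8, Σx = 226.9, Σy = 437, Σxy = 10788.7, Σx² = 6955.97, Σy² = 29643
Sxx = Σx² − (Σx)²/n = 6955.97 − 6435.45125 = 520.51875
Sxy = Σxy − (Σx)(Σy)/n = 10788.7 − 12394.4125 = -1605.7125
Syy = Σy² − (Σy)²/n = 29643 − 23871.125 = 5771.875
r = Sxy/√(Sxx·Syy) = -1605.7125/√(3004369.160156) = -1605.7125/1733.311617 = -0.926384

-0.9264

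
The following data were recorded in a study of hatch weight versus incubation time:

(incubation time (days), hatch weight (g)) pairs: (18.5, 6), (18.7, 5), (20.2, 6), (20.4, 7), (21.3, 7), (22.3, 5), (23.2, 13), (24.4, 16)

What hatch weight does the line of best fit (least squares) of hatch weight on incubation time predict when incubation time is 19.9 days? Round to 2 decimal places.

6.20

n = 8, Σx = 169, Σy = 65, Σxy = 1421.1, Σx² = 3600.72
Sxx = Σx² − (Σx)²/n = 3600.72 − 3570.125 = 30.595
Sxy = Σxy − (Σx)(Σy)/n = 1421.1 − 1373.125 = 47.975
b = Sxy/Sxx = 47.975/30.595 = 1.568067
a = ȳ − b·x̄ = 8.125 − 1.568067·21.125 = -25.000409
ŷ(19.9) = a + b·19.9 = -25.000409 + 1.568067·19.9 = 6.204118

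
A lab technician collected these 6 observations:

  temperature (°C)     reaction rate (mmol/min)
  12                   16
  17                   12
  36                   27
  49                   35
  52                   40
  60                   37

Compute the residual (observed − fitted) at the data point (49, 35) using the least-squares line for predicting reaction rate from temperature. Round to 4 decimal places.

n = 6, Σx = 226, Σy = 167, Σxy = 7383, Σx² = 10434
Sxx = Σx² − (Σx)²/n = 10434 − 8512.666667 = 1921.333333
Sxy = Σxy − (Σx)(Σy)/n = 7383 − 6290.333333 = 1092.666667
b = Sxy/Sxx = 1092.666667/1921.333333 = 0.568702
a = ȳ − b·x̄ = 27.833333 − 0.568702·37.666667 = 6.412214
ŷ(49) = 6.412214 + 0.568702·49 = 34.278626
residual = y − ŷ = 35 − 34.278626 = 0.721374

0.7214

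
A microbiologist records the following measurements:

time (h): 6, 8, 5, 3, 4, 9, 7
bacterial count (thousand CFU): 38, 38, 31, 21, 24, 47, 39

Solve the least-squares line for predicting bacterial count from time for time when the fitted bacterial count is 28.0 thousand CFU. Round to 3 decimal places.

4.526

n = 7, Σx = 42, Σy = 238, Σxy = 1542, Σx² = 280
Sxx = Σx² − (Σx)²/n = 280 − 252 = 28
Sxy = Σxy − (Σx)(Σy)/n = 1542 − 1428 = 114
b = Sxy/Sxx = 114/28 = 4.071429
a = ȳ − b·x̄ = 34 − 4.071429·6 = 9.571429
Set a + b·x = 28.0: x = (28.0 − 9.571429) / 4.071429 = 4.526316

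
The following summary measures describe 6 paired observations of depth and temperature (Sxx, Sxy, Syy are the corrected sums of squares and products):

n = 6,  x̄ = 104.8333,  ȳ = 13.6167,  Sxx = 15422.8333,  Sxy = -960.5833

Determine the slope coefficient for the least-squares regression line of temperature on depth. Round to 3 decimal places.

b = Sxy/Sxx = -960.5833/15422.8333 = -0.062283

-0.062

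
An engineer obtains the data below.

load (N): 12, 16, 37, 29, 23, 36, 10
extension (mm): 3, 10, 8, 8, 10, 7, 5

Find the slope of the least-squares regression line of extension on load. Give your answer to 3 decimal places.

0.093

n = 7, Σx = 163, Σy = 51, Σxy = 1256, Σx² = 4535
Sxx = Σx² − (Σx)²/n = 4535 − 3795.571429 = 739.428571
Sxy = Σxy − (Σx)(Σy)/n = 1256 − 1187.571429 = 68.428571
b = Sxy/Sxx = 68.428571/739.428571 = 0.092543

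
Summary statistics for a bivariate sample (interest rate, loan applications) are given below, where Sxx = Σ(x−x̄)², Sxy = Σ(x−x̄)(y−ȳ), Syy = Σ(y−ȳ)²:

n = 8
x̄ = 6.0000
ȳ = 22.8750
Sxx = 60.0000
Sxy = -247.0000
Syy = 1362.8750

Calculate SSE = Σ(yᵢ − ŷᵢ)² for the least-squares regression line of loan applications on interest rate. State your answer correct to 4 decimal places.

b = Sxy/Sxx = -247/60 = -4.116667
SSE = Syy − b·Sxy = 1362.875 − (-4.116667)·(-247) = 346.058333

346.0583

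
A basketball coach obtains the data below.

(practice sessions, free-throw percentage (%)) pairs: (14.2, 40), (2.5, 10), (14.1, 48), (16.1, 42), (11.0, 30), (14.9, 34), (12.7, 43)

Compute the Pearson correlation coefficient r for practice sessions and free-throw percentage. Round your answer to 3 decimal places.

0.898

n = 7, Σx = 85.5, Σy = 247, Σxy = 3328.7, Σx² = 1170.21, Σy² = 9673
Sxx = Σx² − (Σx)²/n = 1170.21 − 1044.321429 = 125.888571
Sxy = Σxy − (Σx)(Σy)/n = 3328.7 − 3016.928571 = 311.771429
Syy = Σy² − (Σy)²/n = 9673 − 8715.571429 = 957.428571
r = Sxy/√(Sxx·Syy) = 311.771429/√(120529.315102) = 311.771429/347.173321 = 0.898028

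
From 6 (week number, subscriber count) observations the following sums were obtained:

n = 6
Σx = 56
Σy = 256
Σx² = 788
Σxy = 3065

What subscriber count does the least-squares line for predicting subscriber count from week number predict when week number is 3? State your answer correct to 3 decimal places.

Sxx = Σx² − (Σx)²/n = 788 − 522.666667 = 265.333333
Sxy = Σxy − (Σx)(Σy)/n = 3065 − 2389.333333 = 675.666667
b = Sxy/Sxx = 675.666667/265.333333 = 2.546482
a = ȳ − b·x̄ = 42.666667 − 2.546482·9.333333 = 18.899497
ŷ(3) = a + b·3 = 18.899497 + 2.546482·3 = 26.538945

26.539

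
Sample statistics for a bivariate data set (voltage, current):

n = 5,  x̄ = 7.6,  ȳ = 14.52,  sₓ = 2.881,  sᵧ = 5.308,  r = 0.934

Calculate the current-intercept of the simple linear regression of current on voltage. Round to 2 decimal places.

1.44

b = r · sᵧ/sₓ = 0.934 · 5.308/2.881 = 1.720816
a = ȳ − b·x̄ = 14.52 − 1.720816·7.6 = 1.441795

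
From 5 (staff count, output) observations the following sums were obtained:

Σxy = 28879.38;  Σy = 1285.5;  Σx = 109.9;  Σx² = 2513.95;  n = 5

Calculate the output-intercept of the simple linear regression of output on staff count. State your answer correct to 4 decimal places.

Sxx = Σx² − (Σx)²/n = 2513.95 − 2415.602 = 98.348
Sxy = Σxy − (Σx)(Σy)/n = 28879.38 − 28255.29 = 624.09
b = Sxy/Sxx = 624.09/98.348 = 6.345731
a = ȳ − b·x̄ = 257.1 − 6.345731·21.98 = 117.620822

117.6208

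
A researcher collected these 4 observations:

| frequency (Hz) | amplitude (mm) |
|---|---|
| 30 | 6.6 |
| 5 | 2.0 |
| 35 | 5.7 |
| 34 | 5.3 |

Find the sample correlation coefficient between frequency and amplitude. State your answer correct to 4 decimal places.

n = 4, Σx = 104, Σy = 19.6, Σxy = 587.7, Σx² = 3306, Σy² = 108.14
Sxx = Σx² − (Σx)²/n = 3306 − 2704 = 602
Sxy = Σxy − (Σx)(Σy)/n = 587.7 − 509.6 = 78.1
Syy = Σy² − (Σy)²/n = 108.14 − 96.04 = 12.1
r = Sxy/√(Sxx·Syy) = 78.1/√(7284.2) = 78.1/85.347525 = 0.915082

0.9151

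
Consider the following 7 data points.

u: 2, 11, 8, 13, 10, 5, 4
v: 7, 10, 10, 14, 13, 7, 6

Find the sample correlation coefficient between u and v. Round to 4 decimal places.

0.9017

n = 7, Σx = 53, Σy = 67, Σxy = 575, Σx² = 499, Σy² = 699
Sxx = Σx² − (Σx)²/n = 499 − 401.285714 = 97.714286
Sxy = Σxy − (Σx)(Σy)/n = 575 − 507.285714 = 67.714286
Syy = Σy² − (Σy)²/n = 699 − 641.285714 = 57.714286
r = Sxy/√(Sxx·Syy) = 67.714286/√(5639.510204) = 67.714286/75.096672 = 0.901695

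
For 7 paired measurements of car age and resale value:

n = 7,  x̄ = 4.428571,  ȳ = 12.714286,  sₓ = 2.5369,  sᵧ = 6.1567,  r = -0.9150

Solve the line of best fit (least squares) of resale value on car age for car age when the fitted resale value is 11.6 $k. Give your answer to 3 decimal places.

b = r · sᵧ/sₓ = -0.915 · 6.1567/2.5369 = -2.220576
a = ȳ − b·x̄ = 12.714286 − (-2.220576)·4.428571 = 22.548267
Set a + b·x = 11.6: x = (11.6 − 22.548267) / (-2.220576) = 4.930371

4.930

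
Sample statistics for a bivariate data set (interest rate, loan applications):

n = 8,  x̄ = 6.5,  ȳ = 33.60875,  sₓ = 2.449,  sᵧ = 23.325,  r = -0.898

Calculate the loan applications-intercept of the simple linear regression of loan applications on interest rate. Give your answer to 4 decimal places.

b = r · sᵧ/sₓ = -0.898 · 23.325/2.449 = -8.552817
a = ȳ − b·x̄ = 33.60875 − (-8.552817)·6.5 = 89.202064

89.2021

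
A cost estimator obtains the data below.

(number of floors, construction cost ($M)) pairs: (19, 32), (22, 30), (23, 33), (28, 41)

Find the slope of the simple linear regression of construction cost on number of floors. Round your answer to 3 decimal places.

n = 4, Σx = 92, Σy = 136, Σxy = 3175, Σx² = 2158
Sxx = Σx² − (Σx)²/n = 2158 − 2116 = 42
Sxy = Σxy − (Σx)(Σy)/n = 3175 − 3128 = 47
b = Sxy/Sxx = 47/42 = 1.119048

1.119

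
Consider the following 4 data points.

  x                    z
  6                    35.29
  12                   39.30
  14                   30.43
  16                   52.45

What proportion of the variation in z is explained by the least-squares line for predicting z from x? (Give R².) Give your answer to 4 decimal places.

0.2316

n = 4, Σx = 48, Σy = 157.47, Σxy = 1948.56, Σx² = 632, Σy² = 6466.8615
Sxx = Σx² − (Σx)²/n = 632 − 576 = 56
Sxy = Σxy − (Σx)(Σy)/n = 1948.56 − 1889.64 = 58.92
Syy = Σy² − (Σy)²/n = 6466.8615 − 6199.200225 = 267.661275
R² = Sxy²/(Sxx·Syy) = (58.92)²/(56·267.661275) = 0.231607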